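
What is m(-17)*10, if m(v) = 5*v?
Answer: -850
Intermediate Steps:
m(-17)*10 = (5*(-17))*10 = -85*10 = -850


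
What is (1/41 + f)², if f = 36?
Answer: 2181529/1681 ≈ 1297.8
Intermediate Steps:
(1/41 + f)² = (1/41 + 36)² = (1477/41)² = 2181529/1681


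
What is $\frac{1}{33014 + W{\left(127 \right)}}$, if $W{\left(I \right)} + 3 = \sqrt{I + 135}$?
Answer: $\frac{33011}{1089725859} - \frac{\sqrt{262}}{1089725859} \approx 3.0278 \cdot 10^{-5}$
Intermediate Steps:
$W{\left(I \right)} = -3 + \sqrt{135 + I}$ ($W{\left(I \right)} = -3 + \sqrt{I + 135} = -3 + \sqrt{135 + I}$)
$\frac{1}{33014 + W{\left(127 \right)}} = \frac{1}{33014 - \left(3 - \sqrt{135 + 127}\right)} = \frac{1}{33014 - \left(3 - \sqrt{262}\right)} = \frac{1}{33011 + \sqrt{262}}$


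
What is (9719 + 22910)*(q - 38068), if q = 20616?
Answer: -569441308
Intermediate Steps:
(9719 + 22910)*(q - 38068) = (9719 + 22910)*(20616 - 38068) = 32629*(-17452) = -569441308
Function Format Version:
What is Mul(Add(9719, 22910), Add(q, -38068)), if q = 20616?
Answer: -569441308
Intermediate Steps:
Mul(Add(9719, 22910), Add(q, -38068)) = Mul(Add(9719, 22910), Add(20616, -38068)) = Mul(32629, -17452) = -569441308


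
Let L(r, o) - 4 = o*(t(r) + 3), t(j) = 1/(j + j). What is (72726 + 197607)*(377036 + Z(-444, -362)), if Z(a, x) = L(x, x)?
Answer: 203265815697/2 ≈ 1.0163e+11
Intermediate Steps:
t(j) = 1/(2*j)
L(r, o) = 4 + o*(3 + 1/(2*r)) (L(r, o) = 4 + o*(1/(2*r) + 3) = 4 + o*(3 + 1/(2*r)))
Z(a, x) = 9/2 + 3*x (Z(a, x) = 4 + 3*x + x/(2*x) = 4 + 3*x + ½ = 9/2 + 3*x)
(72726 + 197607)*(377036 + Z(-444, -362)) = (72726 + 197607)*(377036 + (9/2 + 3*(-362))) = 270333*(377036 + (9/2 - 1086)) = 270333*(377036 - 2163/2) = 270333*(751909/2) = 203265815697/2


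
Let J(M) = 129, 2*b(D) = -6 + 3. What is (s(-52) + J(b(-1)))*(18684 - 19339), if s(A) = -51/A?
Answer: -4427145/52 ≈ -85137.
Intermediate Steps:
b(D) = -3/2 (b(D) = (-6 + 3)/2 = (½)*(-3) = -3/2)
(s(-52) + J(b(-1)))*(18684 - 19339) = (-51/(-52) + 129)*(18684 - 19339) = (-51*(-1/52) + 129)*(-655) = (51/52 + 129)*(-655) = (6759/52)*(-655) = -4427145/52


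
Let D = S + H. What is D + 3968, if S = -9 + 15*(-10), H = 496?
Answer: 4305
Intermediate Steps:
S = -159 (S = -9 - 150 = -159)
D = 337 (D = -159 + 496 = 337)
D + 3968 = 337 + 3968 = 4305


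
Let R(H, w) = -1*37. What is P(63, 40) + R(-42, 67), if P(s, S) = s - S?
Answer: -14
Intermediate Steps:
R(H, w) = -37
P(63, 40) + R(-42, 67) = (63 - 1*40) - 37 = (63 - 40) - 37 = 23 - 37 = -14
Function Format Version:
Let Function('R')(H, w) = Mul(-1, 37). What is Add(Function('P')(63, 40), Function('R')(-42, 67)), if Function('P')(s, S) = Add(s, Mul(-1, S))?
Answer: -14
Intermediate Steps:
Function('R')(H, w) = -37
Add(Function('P')(63, 40), Function('R')(-42, 67)) = Add(Add(63, Mul(-1, 40)), -37) = Add(Add(63, -40), -37) = Add(23, -37) = -14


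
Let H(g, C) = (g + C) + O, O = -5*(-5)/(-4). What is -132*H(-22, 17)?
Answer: 1485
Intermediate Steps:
O = -25/4 (O = 25*(-¼) = -25/4 ≈ -6.2500)
H(g, C) = -25/4 + C + g (H(g, C) = (g + C) - 25/4 = (C + g) - 25/4 = -25/4 + C + g)
-132*H(-22, 17) = -132*(-25/4 + 17 - 22) = -132*(-45/4) = 1485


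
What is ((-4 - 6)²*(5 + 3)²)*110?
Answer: 704000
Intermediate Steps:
((-4 - 6)²*(5 + 3)²)*110 = ((-10)²*8²)*110 = (100*64)*110 = 6400*110 = 704000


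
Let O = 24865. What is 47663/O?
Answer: 47663/24865 ≈ 1.9169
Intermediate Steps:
47663/O = 47663/24865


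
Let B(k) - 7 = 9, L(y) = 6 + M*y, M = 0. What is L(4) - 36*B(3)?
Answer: -570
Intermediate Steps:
L(y) = 6 (L(y) = 6 + 0*y = 6 + 0 = 6)
B(k) = 16 (B(k) = 7 + 9 = 16)
L(4) - 36*B(3) = 6 - 36*16 = 6 - 576 = -570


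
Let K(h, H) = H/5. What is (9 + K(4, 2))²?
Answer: 2209/25 ≈ 88.360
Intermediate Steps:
K(h, H) = H/5 (K(h, H) = H*(⅕) = H/5)
(9 + K(4, 2))² = (9 + (⅕)*2)² = (9 + ⅖)² = (47/5)² = 2209/25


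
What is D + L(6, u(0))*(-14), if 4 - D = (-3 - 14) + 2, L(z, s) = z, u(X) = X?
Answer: -65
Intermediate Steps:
D = 19 (D = 4 - ((-3 - 14) + 2) = 4 - (-17 + 2) = 4 - 1*(-15) = 4 + 15 = 19)
D + L(6, u(0))*(-14) = 19 + 6*(-14) = 19 - 84 = -65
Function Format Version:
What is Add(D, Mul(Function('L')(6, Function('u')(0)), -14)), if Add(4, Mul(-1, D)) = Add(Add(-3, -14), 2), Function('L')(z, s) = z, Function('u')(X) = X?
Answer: -65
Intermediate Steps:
D = 19 (D = Add(4, Mul(-1, Add(Add(-3, -14), 2))) = Add(4, Mul(-1, Add(-17, 2))) = Add(4, Mul(-1, -15)) = Add(4, 15) = 19)
Add(D, Mul(Function('L')(6, Function('u')(0)), -14)) = Add(19, Mul(6, -14)) = Add(19, -84) = -65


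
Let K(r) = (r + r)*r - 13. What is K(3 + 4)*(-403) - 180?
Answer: -34435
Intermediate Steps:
K(r) = -13 + 2*r**2 (K(r) = (2*r)*r - 13 = 2*r**2 - 13 = -13 + 2*r**2)
K(3 + 4)*(-403) - 180 = (-13 + 2*(3 + 4)**2)*(-403) - 180 = (-13 + 2*7**2)*(-403) - 180 = (-13 + 2*49)*(-403) - 180 = (-13 + 98)*(-403) - 180 = 85*(-403) - 180 = -34255 - 180 = -34435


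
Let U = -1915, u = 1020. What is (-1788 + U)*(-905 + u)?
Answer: -425845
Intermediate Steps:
(-1788 + U)*(-905 + u) = (-1788 - 1915)*(-905 + 1020) = -3703*115 = -425845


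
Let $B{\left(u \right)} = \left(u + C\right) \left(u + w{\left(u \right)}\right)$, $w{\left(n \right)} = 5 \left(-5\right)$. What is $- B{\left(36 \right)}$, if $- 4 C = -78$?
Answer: $- \frac{1221}{2} \approx -610.5$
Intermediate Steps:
$C = \frac{39}{2}$ ($C = \left(- \frac{1}{4}\right) \left(-78\right) = \frac{39}{2} \approx 19.5$)
$w{\left(n \right)} = -25$
$B{\left(u \right)} = \left(-25 + u\right) \left(\frac{39}{2} + u\right)$ ($B{\left(u \right)} = \left(u + \frac{39}{2}\right) \left(u - 25\right) = \left(\frac{39}{2} + u\right) \left(-25 + u\right) = \left(-25 + u\right) \left(\frac{39}{2} + u\right)$)
$- B{\left(36 \right)} = - (- \frac{975}{2} + 36^{2} - 198) = - (- \frac{975}{2} + 1296 - 198) = \left(-1\right) \frac{1221}{2} = - \frac{1221}{2}$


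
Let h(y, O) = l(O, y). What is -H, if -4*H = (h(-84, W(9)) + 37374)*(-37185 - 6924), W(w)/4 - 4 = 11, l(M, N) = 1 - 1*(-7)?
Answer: -824441319/2 ≈ -4.1222e+8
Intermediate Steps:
l(M, N) = 8 (l(M, N) = 1 + 7 = 8)
W(w) = 60 (W(w) = 16 + 4*11 = 16 + 44 = 60)
h(y, O) = 8
H = 824441319/2 (H = -(8 + 37374)*(-37185 - 6924)/4 = -18691*(-44109)/2 = -¼*(-1648882638) = 824441319/2 ≈ 4.1222e+8)
-H = -1*824441319/2 = -824441319/2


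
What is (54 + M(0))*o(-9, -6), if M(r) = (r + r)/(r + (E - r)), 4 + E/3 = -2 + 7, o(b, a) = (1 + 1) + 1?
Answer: 162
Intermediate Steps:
o(b, a) = 3 (o(b, a) = 2 + 1 = 3)
E = 3 (E = -12 + 3*(-2 + 7) = -12 + 3*5 = -12 + 15 = 3)
M(r) = 2*r/3 (M(r) = (r + r)/(r + (3 - r)) = (2*r)/3 = (2*r)*(⅓) = 2*r/3)
(54 + M(0))*o(-9, -6) = (54 + (⅔)*0)*3 = (54 + 0)*3 = 54*3 = 162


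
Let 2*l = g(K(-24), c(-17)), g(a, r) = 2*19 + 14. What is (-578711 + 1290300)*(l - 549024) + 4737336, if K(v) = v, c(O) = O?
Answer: -390656200486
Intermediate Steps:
g(a, r) = 52 (g(a, r) = 38 + 14 = 52)
l = 26 (l = (½)*52 = 26)
(-578711 + 1290300)*(l - 549024) + 4737336 = (-578711 + 1290300)*(26 - 549024) + 4737336 = 711589*(-548998) + 4737336 = -390660937822 + 4737336 = -390656200486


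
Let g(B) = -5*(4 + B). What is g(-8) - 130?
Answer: -110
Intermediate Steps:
g(B) = -20 - 5*B
g(-8) - 130 = (-20 - 5*(-8)) - 130 = (-20 + 40) - 130 = 20 - 130 = -110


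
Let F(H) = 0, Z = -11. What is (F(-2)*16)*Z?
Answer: 0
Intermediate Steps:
(F(-2)*16)*Z = (0*16)*(-11) = 0*(-11) = 0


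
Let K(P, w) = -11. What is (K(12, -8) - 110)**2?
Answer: 14641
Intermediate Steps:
(K(12, -8) - 110)**2 = (-11 - 110)**2 = (-121)**2 = 14641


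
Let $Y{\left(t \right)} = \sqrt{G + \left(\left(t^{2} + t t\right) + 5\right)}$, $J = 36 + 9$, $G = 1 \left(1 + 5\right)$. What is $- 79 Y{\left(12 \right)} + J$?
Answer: $45 - 79 \sqrt{299} \approx -1321.0$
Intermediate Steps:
$G = 6$ ($G = 1 \cdot 6 = 6$)
$J = 45$
$Y{\left(t \right)} = \sqrt{11 + 2 t^{2}}$ ($Y{\left(t \right)} = \sqrt{6 + \left(\left(t^{2} + t t\right) + 5\right)} = \sqrt{6 + \left(\left(t^{2} + t^{2}\right) + 5\right)} = \sqrt{6 + \left(2 t^{2} + 5\right)} = \sqrt{6 + \left(5 + 2 t^{2}\right)} = \sqrt{11 + 2 t^{2}}$)
$- 79 Y{\left(12 \right)} + J = - 79 \sqrt{11 + 2 \cdot 12^{2}} + 45 = - 79 \sqrt{11 + 2 \cdot 144} + 45 = - 79 \sqrt{11 + 288} + 45 = - 79 \sqrt{299} + 45 = 45 - 79 \sqrt{299}$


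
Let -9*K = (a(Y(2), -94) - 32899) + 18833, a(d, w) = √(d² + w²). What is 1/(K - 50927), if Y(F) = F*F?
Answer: -3998493/197382043877 + 18*√2213/197382043877 ≈ -2.0253e-5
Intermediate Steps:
Y(F) = F²
K = 14066/9 - 2*√2213/9 (K = -((√((2²)² + (-94)²) - 32899) + 18833)/9 = -((√(4² + 8836) - 32899) + 18833)/9 = -((√(16 + 8836) - 32899) + 18833)/9 = -((√8852 - 32899) + 18833)/9 = -((2*√2213 - 32899) + 18833)/9 = -((-32899 + 2*√2213) + 18833)/9 = -(-14066 + 2*√2213)/9 = 14066/9 - 2*√2213/9 ≈ 1552.4)
1/(K - 50927) = 1/((14066/9 - 2*√2213/9) - 50927) = 1/(-444277/9 - 2*√2213/9)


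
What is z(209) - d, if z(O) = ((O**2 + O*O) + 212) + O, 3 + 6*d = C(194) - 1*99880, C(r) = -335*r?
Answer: 691571/6 ≈ 1.1526e+5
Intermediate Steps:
d = -164873/6 (d = -1/2 + (-335*194 - 1*99880)/6 = -1/2 + (-64990 - 99880)/6 = -1/2 + (1/6)*(-164870) = -1/2 - 82435/3 = -164873/6 ≈ -27479.)
z(O) = 212 + O + 2*O**2 (z(O) = ((O**2 + O**2) + 212) + O = (2*O**2 + 212) + O = (212 + 2*O**2) + O = 212 + O + 2*O**2)
z(209) - d = (212 + 209 + 2*209**2) - 1*(-164873/6) = (212 + 209 + 2*43681) + 164873/6 = (212 + 209 + 87362) + 164873/6 = 87783 + 164873/6 = 691571/6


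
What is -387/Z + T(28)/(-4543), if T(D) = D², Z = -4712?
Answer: -276581/3058088 ≈ -0.090442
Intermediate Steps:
-387/Z + T(28)/(-4543) = -387/(-4712) + 28²/(-4543) = -387*(-1/4712) + 784*(-1/4543) = 387/4712 - 112/649 = -276581/3058088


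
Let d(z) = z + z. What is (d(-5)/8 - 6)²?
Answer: 841/16 ≈ 52.563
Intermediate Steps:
d(z) = 2*z
(d(-5)/8 - 6)² = ((2*(-5))/8 - 6)² = (-10*⅛ - 6)² = (-5/4 - 6)² = (-29/4)² = 841/16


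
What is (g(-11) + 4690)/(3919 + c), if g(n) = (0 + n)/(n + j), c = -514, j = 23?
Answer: 56269/40860 ≈ 1.3771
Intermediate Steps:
g(n) = n/(23 + n) (g(n) = (0 + n)/(n + 23) = n/(23 + n))
(g(-11) + 4690)/(3919 + c) = (-11/(23 - 11) + 4690)/(3919 - 514) = (-11/12 + 4690)/3405 = (-11*1/12 + 4690)*(1/3405) = (-11/12 + 4690)*(1/3405) = (56269/12)*(1/3405) = 56269/40860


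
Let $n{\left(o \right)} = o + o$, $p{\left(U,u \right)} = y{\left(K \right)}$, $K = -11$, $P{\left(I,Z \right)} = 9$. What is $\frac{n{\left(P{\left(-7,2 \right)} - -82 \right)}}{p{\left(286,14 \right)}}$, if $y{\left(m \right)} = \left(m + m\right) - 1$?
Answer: $- \frac{182}{23} \approx -7.913$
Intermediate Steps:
$y{\left(m \right)} = -1 + 2 m$ ($y{\left(m \right)} = 2 m - 1 = -1 + 2 m$)
$p{\left(U,u \right)} = -23$ ($p{\left(U,u \right)} = -1 + 2 \left(-11\right) = -1 - 22 = -23$)
$n{\left(o \right)} = 2 o$
$\frac{n{\left(P{\left(-7,2 \right)} - -82 \right)}}{p{\left(286,14 \right)}} = \frac{2 \left(9 - -82\right)}{-23} = 2 \left(9 + 82\right) \left(- \frac{1}{23}\right) = 2 \cdot 91 \left(- \frac{1}{23}\right) = 182 \left(- \frac{1}{23}\right) = - \frac{182}{23}$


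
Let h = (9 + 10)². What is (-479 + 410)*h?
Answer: -24909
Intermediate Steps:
h = 361 (h = 19² = 361)
(-479 + 410)*h = (-479 + 410)*361 = -69*361 = -24909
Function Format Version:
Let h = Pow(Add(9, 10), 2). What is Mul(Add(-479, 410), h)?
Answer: -24909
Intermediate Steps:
h = 361 (h = Pow(19, 2) = 361)
Mul(Add(-479, 410), h) = Mul(Add(-479, 410), 361) = Mul(-69, 361) = -24909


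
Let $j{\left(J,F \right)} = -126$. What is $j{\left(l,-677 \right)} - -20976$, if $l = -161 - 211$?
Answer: $20850$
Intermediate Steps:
$l = -372$
$j{\left(l,-677 \right)} - -20976 = -126 - -20976 = -126 + 20976 = 20850$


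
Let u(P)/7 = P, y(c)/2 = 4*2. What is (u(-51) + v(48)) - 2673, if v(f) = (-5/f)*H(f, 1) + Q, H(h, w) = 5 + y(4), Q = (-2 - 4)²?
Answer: -47939/16 ≈ -2996.2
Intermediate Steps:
y(c) = 16 (y(c) = 2*(4*2) = 2*8 = 16)
Q = 36 (Q = (-6)² = 36)
H(h, w) = 21 (H(h, w) = 5 + 16 = 21)
u(P) = 7*P
v(f) = 36 - 105/f (v(f) = -5/f*21 + 36 = -105/f + 36 = 36 - 105/f)
(u(-51) + v(48)) - 2673 = (7*(-51) + (36 - 105/48)) - 2673 = (-357 + (36 - 105*1/48)) - 2673 = (-357 + (36 - 35/16)) - 2673 = (-357 + 541/16) - 2673 = -5171/16 - 2673 = -47939/16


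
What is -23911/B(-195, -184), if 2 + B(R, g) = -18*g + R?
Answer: -23911/3115 ≈ -7.6761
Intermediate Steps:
B(R, g) = -2 + R - 18*g (B(R, g) = -2 + (-18*g + R) = -2 + (R - 18*g) = -2 + R - 18*g)
-23911/B(-195, -184) = -23911/(-2 - 195 - 18*(-184)) = -23911/(-2 - 195 + 3312) = -23911/3115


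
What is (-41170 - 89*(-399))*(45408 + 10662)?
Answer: -317300130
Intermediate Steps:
(-41170 - 89*(-399))*(45408 + 10662) = (-41170 + 35511)*56070 = -5659*56070 = -317300130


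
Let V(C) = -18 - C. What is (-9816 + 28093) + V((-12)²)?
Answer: 18115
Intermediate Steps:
(-9816 + 28093) + V((-12)²) = (-9816 + 28093) + (-18 - 1*(-12)²) = 18277 + (-18 - 1*144) = 18277 + (-18 - 144) = 18277 - 162 = 18115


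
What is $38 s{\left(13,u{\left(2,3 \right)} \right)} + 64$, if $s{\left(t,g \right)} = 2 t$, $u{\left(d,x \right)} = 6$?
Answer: $1052$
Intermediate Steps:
$38 s{\left(13,u{\left(2,3 \right)} \right)} + 64 = 38 \cdot 2 \cdot 13 + 64 = 38 \cdot 26 + 64 = 988 + 64 = 1052$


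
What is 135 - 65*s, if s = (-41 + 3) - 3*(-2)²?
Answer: 3385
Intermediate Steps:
s = -50 (s = -38 - 3*4 = -38 - 12 = -50)
135 - 65*s = 135 - 65*(-50) = 135 + 3250 = 3385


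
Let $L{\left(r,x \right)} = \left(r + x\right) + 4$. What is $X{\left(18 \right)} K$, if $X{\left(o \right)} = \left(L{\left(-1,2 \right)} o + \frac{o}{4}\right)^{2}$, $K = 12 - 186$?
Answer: $- \frac{3107727}{2} \approx -1.5539 \cdot 10^{6}$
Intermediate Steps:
$L{\left(r,x \right)} = 4 + r + x$
$K = -174$ ($K = 12 - 186 = -174$)
$X{\left(o \right)} = \frac{441 o^{2}}{16}$ ($X{\left(o \right)} = \left(\left(4 - 1 + 2\right) o + \frac{o}{4}\right)^{2} = \left(5 o + o \frac{1}{4}\right)^{2} = \left(5 o + \frac{o}{4}\right)^{2} = \left(\frac{21 o}{4}\right)^{2} = \frac{441 o^{2}}{16}$)
$X{\left(18 \right)} K = \frac{441 \cdot 18^{2}}{16} \left(-174\right) = \frac{441}{16} \cdot 324 \left(-174\right) = \frac{35721}{4} \left(-174\right) = - \frac{3107727}{2}$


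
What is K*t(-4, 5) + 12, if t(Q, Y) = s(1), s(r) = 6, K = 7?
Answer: 54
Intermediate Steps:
t(Q, Y) = 6
K*t(-4, 5) + 12 = 7*6 + 12 = 42 + 12 = 54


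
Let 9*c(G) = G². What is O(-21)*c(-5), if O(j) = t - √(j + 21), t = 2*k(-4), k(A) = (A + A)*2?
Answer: -800/9 ≈ -88.889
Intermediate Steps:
k(A) = 4*A (k(A) = (2*A)*2 = 4*A)
t = -32 (t = 2*(4*(-4)) = 2*(-16) = -32)
O(j) = -32 - √(21 + j) (O(j) = -32 - √(j + 21) = -32 - √(21 + j))
c(G) = G²/9
O(-21)*c(-5) = (-32 - √(21 - 21))*((⅑)*(-5)²) = (-32 - √0)*((⅑)*25) = (-32 - 1*0)*(25/9) = (-32 + 0)*(25/9) = -32*25/9 = -800/9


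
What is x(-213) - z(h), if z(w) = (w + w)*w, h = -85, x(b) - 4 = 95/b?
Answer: -3077093/213 ≈ -14446.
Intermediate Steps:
x(b) = 4 + 95/b
z(w) = 2*w² (z(w) = (2*w)*w = 2*w²)
x(-213) - z(h) = (4 + 95/(-213)) - 2*(-85)² = (4 + 95*(-1/213)) - 2*7225 = (4 - 95/213) - 1*14450 = 757/213 - 14450 = -3077093/213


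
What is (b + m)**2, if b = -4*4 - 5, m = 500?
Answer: 229441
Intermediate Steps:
b = -21 (b = -16 - 5 = -21)
(b + m)**2 = (-21 + 500)**2 = 479**2 = 229441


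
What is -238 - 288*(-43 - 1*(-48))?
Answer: -1678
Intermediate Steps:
-238 - 288*(-43 - 1*(-48)) = -238 - 288*(-43 + 48) = -238 - 288*5 = -238 - 1440 = -1678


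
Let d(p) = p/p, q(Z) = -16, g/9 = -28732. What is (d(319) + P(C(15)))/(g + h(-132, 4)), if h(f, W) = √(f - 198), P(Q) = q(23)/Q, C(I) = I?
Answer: 1306/5065738945 + I*√330/1003016311110 ≈ 2.5781e-7 + 1.8111e-11*I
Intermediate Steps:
g = -258588 (g = 9*(-28732) = -258588)
P(Q) = -16/Q
d(p) = 1
h(f, W) = √(-198 + f)
(d(319) + P(C(15)))/(g + h(-132, 4)) = (1 - 16/15)/(-258588 + √(-198 - 132)) = (1 - 16*1/15)/(-258588 + √(-330)) = (1 - 16/15)/(-258588 + I*√330) = -1/(15*(-258588 + I*√330))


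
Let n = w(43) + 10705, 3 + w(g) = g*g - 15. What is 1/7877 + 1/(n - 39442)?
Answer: 19029/211938562 ≈ 8.9785e-5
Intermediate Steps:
w(g) = -18 + g**2 (w(g) = -3 + (g*g - 15) = -3 + (g**2 - 15) = -3 + (-15 + g**2) = -18 + g**2)
n = 12536 (n = (-18 + 43**2) + 10705 = (-18 + 1849) + 10705 = 1831 + 10705 = 12536)
1/7877 + 1/(n - 39442) = 1/7877 + 1/(12536 - 39442) = 1/7877 + 1/(-26906) = 1/7877 - 1/26906 = 19029/211938562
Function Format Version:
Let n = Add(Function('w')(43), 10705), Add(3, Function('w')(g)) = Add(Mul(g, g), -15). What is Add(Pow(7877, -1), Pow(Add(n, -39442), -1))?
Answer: Rational(19029, 211938562) ≈ 8.9785e-5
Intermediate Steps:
Function('w')(g) = Add(-18, Pow(g, 2)) (Function('w')(g) = Add(-3, Add(Mul(g, g), -15)) = Add(-3, Add(Pow(g, 2), -15)) = Add(-3, Add(-15, Pow(g, 2))) = Add(-18, Pow(g, 2)))
n = 12536 (n = Add(Add(-18, Pow(43, 2)), 10705) = Add(Add(-18, 1849), 10705) = Add(1831, 10705) = 12536)
Add(Pow(7877, -1), Pow(Add(n, -39442), -1)) = Add(Pow(7877, -1), Pow(Add(12536, -39442), -1)) = Add(Rational(1, 7877), Pow(-26906, -1)) = Add(Rational(1, 7877), Rational(-1, 26906)) = Rational(19029, 211938562)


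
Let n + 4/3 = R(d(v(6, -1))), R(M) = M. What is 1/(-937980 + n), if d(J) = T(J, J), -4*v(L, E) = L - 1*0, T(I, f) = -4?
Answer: -3/2813956 ≈ -1.0661e-6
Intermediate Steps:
v(L, E) = -L/4 (v(L, E) = -(L - 1*0)/4 = -(L + 0)/4 = -L/4)
d(J) = -4
n = -16/3 (n = -4/3 - 4 = -16/3 ≈ -5.3333)
1/(-937980 + n) = 1/(-937980 - 16/3) = 1/(-2813956/3) = -3/2813956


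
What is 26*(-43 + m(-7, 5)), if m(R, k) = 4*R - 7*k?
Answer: -2756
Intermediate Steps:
m(R, k) = -7*k + 4*R
26*(-43 + m(-7, 5)) = 26*(-43 + (-7*5 + 4*(-7))) = 26*(-43 + (-35 - 28)) = 26*(-43 - 63) = 26*(-106) = -2756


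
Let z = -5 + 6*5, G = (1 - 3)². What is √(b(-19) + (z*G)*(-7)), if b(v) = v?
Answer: I*√719 ≈ 26.814*I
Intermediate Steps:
G = 4 (G = (-2)² = 4)
z = 25 (z = -5 + 30 = 25)
√(b(-19) + (z*G)*(-7)) = √(-19 + (25*4)*(-7)) = √(-19 + 100*(-7)) = √(-19 - 700) = √(-719) = I*√719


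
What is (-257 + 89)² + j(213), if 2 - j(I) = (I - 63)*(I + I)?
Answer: -35674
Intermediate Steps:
j(I) = 2 - 2*I*(-63 + I) (j(I) = 2 - (I - 63)*(I + I) = 2 - (-63 + I)*2*I = 2 - 2*I*(-63 + I))
(-257 + 89)² + j(213) = (-257 + 89)² + (2 - 2*213² + 126*213) = (-168)² + (2 - 2*45369 + 26838) = 28224 + (2 - 90738 + 26838) = 28224 - 63898 = -35674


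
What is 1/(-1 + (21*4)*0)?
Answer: -1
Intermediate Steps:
1/(-1 + (21*4)*0) = 1/(-1 + 84*0) = 1/(-1 + 0) = 1/(-1) = -1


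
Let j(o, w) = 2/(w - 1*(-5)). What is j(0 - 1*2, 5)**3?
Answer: 1/125 ≈ 0.0080000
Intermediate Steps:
j(o, w) = 2/(5 + w) (j(o, w) = 2/(w + 5) = 2/(5 + w))
j(0 - 1*2, 5)**3 = (2/(5 + 5))**3 = (2/10)**3 = (2*(1/10))**3 = (1/5)**3 = 1/125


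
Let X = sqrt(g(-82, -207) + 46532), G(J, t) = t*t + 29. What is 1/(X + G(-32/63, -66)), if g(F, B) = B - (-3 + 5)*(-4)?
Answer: 4385/19181892 - sqrt(46333)/19181892 ≈ 0.00021738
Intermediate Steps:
G(J, t) = 29 + t**2 (G(J, t) = t**2 + 29 = 29 + t**2)
g(F, B) = 8 + B (g(F, B) = B - 2*(-4) = B - 1*(-8) = B + 8 = 8 + B)
X = sqrt(46333) (X = sqrt((8 - 207) + 46532) = sqrt(-199 + 46532) = sqrt(46333) ≈ 215.25)
1/(X + G(-32/63, -66)) = 1/(sqrt(46333) + (29 + (-66)**2)) = 1/(sqrt(46333) + (29 + 4356)) = 1/(sqrt(46333) + 4385) = 1/(4385 + sqrt(46333))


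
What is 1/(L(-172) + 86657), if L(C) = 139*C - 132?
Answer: 1/62617 ≈ 1.5970e-5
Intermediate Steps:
L(C) = -132 + 139*C
1/(L(-172) + 86657) = 1/((-132 + 139*(-172)) + 86657) = 1/((-132 - 23908) + 86657) = 1/(-24040 + 86657) = 1/62617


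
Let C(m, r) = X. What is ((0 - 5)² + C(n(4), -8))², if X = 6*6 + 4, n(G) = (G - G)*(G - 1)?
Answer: 4225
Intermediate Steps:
n(G) = 0 (n(G) = 0*(-1 + G) = 0)
X = 40 (X = 36 + 4 = 40)
C(m, r) = 40
((0 - 5)² + C(n(4), -8))² = ((0 - 5)² + 40)² = ((-5)² + 40)² = (25 + 40)² = 65² = 4225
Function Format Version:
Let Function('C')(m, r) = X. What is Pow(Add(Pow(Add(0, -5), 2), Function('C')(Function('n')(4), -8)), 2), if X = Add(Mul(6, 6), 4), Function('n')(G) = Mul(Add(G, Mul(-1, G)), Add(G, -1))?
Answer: 4225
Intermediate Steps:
Function('n')(G) = 0 (Function('n')(G) = Mul(0, Add(-1, G)) = 0)
X = 40 (X = Add(36, 4) = 40)
Function('C')(m, r) = 40
Pow(Add(Pow(Add(0, -5), 2), Function('C')(Function('n')(4), -8)), 2) = Pow(Add(Pow(Add(0, -5), 2), 40), 2) = Pow(Add(Pow(-5, 2), 40), 2) = Pow(Add(25, 40), 2) = Pow(65, 2) = 4225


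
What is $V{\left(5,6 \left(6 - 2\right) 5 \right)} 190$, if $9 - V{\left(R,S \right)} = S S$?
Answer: $-2734290$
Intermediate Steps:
$V{\left(R,S \right)} = 9 - S^{2}$ ($V{\left(R,S \right)} = 9 - S S = 9 - S^{2}$)
$V{\left(5,6 \left(6 - 2\right) 5 \right)} 190 = \left(9 - \left(6 \left(6 - 2\right) 5\right)^{2}\right) 190 = \left(9 - \left(6 \cdot 4 \cdot 5\right)^{2}\right) 190 = \left(9 - \left(24 \cdot 5\right)^{2}\right) 190 = \left(9 - 120^{2}\right) 190 = \left(9 - 14400\right) 190 = \left(-14391\right) 190 = -2734290$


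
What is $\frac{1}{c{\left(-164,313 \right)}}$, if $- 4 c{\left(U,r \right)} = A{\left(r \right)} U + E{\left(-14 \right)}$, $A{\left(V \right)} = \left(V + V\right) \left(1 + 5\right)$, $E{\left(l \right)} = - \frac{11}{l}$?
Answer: $\frac{56}{8623765} \approx 6.4937 \cdot 10^{-6}$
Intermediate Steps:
$A{\left(V \right)} = 12 V$ ($A{\left(V \right)} = 2 V 6 = 12 V$)
$c{\left(U,r \right)} = - \frac{11}{56} - 3 U r$ ($c{\left(U,r \right)} = - \frac{12 r U - \frac{11}{-14}}{4} = - \frac{12 U r - - \frac{11}{14}}{4} = - \frac{12 U r + \frac{11}{14}}{4} = - \frac{\frac{11}{14} + 12 U r}{4} = - \frac{11}{56} - 3 U r$)
$\frac{1}{c{\left(-164,313 \right)}} = \frac{1}{- \frac{11}{56} - \left(-492\right) 313} = \frac{1}{- \frac{11}{56} + 153996} = \frac{1}{\frac{8623765}{56}} = \frac{56}{8623765}$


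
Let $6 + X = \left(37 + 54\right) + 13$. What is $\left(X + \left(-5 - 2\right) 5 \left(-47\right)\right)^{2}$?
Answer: $3038049$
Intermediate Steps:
$X = 98$ ($X = -6 + \left(\left(37 + 54\right) + 13\right) = -6 + \left(91 + 13\right) = -6 + 104 = 98$)
$\left(X + \left(-5 - 2\right) 5 \left(-47\right)\right)^{2} = \left(98 + \left(-5 - 2\right) 5 \left(-47\right)\right)^{2} = \left(98 + \left(-7\right) 5 \left(-47\right)\right)^{2} = \left(98 - -1645\right)^{2} = \left(98 + 1645\right)^{2} = 1743^{2} = 3038049$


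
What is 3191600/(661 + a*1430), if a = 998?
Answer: 3191600/1427801 ≈ 2.2353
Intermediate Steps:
3191600/(661 + a*1430) = 3191600/(661 + 998*1430) = 3191600/(661 + 1427140) = 3191600/1427801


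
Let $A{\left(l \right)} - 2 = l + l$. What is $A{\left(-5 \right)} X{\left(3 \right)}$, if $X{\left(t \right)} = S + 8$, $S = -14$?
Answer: $48$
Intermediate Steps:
$A{\left(l \right)} = 2 + 2 l$ ($A{\left(l \right)} = 2 + \left(l + l\right) = 2 + 2 l$)
$X{\left(t \right)} = -6$ ($X{\left(t \right)} = -14 + 8 = -6$)
$A{\left(-5 \right)} X{\left(3 \right)} = \left(2 + 2 \left(-5\right)\right) \left(-6\right) = \left(2 - 10\right) \left(-6\right) = \left(-8\right) \left(-6\right) = 48$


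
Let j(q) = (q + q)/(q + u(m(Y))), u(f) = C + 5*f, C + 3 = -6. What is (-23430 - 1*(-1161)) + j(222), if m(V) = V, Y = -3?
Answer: -734803/33 ≈ -22267.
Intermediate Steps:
C = -9 (C = -3 - 6 = -9)
u(f) = -9 + 5*f
j(q) = 2*q/(-24 + q) (j(q) = (q + q)/(q + (-9 + 5*(-3))) = (2*q)/(q + (-9 - 15)) = (2*q)/(q - 24) = (2*q)/(-24 + q) = 2*q/(-24 + q))
(-23430 - 1*(-1161)) + j(222) = (-23430 - 1*(-1161)) + 2*222/(-24 + 222) = (-23430 + 1161) + 2*222/198 = -22269 + 2*222*(1/198) = -22269 + 74/33 = -734803/33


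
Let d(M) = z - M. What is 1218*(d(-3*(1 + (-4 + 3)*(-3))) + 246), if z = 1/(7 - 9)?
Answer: 313635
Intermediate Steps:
z = -½ (z = 1/(-2) = -½ ≈ -0.50000)
d(M) = -½ - M
1218*(d(-3*(1 + (-4 + 3)*(-3))) + 246) = 1218*((-½ - (-3)*(1 + (-4 + 3)*(-3))) + 246) = 1218*((-½ - (-3)*(1 - 1*(-3))) + 246) = 1218*((-½ - (-3)*(1 + 3)) + 246) = 1218*((-½ - (-3)*4) + 246) = 1218*((-½ - 1*(-12)) + 246) = 1218*((-½ + 12) + 246) = 1218*(23/2 + 246) = 1218*(515/2) = 313635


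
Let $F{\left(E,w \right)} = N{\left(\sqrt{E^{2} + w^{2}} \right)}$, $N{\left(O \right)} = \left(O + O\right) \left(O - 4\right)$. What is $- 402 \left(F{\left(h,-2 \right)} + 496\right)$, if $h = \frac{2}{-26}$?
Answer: $- \frac{34241556}{169} + \frac{3216 \sqrt{677}}{13} \approx -1.9618 \cdot 10^{5}$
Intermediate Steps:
$h = - \frac{1}{13}$ ($h = 2 \left(- \frac{1}{26}\right) = - \frac{1}{13} \approx -0.076923$)
$N{\left(O \right)} = 2 O \left(-4 + O\right)$
$F{\left(E,w \right)} = 2 \sqrt{E^{2} + w^{2}} \left(-4 + \sqrt{E^{2} + w^{2}}\right)$
$- 402 \left(F{\left(h,-2 \right)} + 496\right) = - 402 \left(\left(- 8 \sqrt{\left(- \frac{1}{13}\right)^{2} + \left(-2\right)^{2}} + 2 \left(- \frac{1}{13}\right)^{2} + 2 \left(-2\right)^{2}\right) + 496\right) = - 402 \left(\left(- 8 \sqrt{\frac{1}{169} + 4} + 2 \cdot \frac{1}{169} + 2 \cdot 4\right) + 496\right) = - 402 \left(\left(- 8 \sqrt{\frac{677}{169}} + \frac{2}{169} + 8\right) + 496\right) = - 402 \left(\left(- 8 \frac{\sqrt{677}}{13} + \frac{2}{169} + 8\right) + 496\right) = - 402 \left(\left(- \frac{8 \sqrt{677}}{13} + \frac{2}{169} + 8\right) + 496\right) = - 402 \left(\left(\frac{1354}{169} - \frac{8 \sqrt{677}}{13}\right) + 496\right) = - 402 \left(\frac{85178}{169} - \frac{8 \sqrt{677}}{13}\right) = - \frac{34241556}{169} + \frac{3216 \sqrt{677}}{13}$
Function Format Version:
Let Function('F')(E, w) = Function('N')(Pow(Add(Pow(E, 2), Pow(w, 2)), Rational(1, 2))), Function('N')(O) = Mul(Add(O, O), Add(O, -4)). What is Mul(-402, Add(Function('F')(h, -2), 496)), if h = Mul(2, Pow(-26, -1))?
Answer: Add(Rational(-34241556, 169), Mul(Rational(3216, 13), Pow(677, Rational(1, 2)))) ≈ -1.9618e+5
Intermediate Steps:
h = Rational(-1, 13) (h = Mul(2, Rational(-1, 26)) = Rational(-1, 13) ≈ -0.076923)
Function('N')(O) = Mul(2, O, Add(-4, O)) (Function('N')(O) = Mul(Mul(2, O), Add(-4, O)) = Mul(2, O, Add(-4, O)))
Function('F')(E, w) = Mul(2, Pow(Add(Pow(E, 2), Pow(w, 2)), Rational(1, 2)), Add(-4, Pow(Add(Pow(E, 2), Pow(w, 2)), Rational(1, 2))))
Mul(-402, Add(Function('F')(h, -2), 496)) = Mul(-402, Add(Add(Mul(-8, Pow(Add(Pow(Rational(-1, 13), 2), Pow(-2, 2)), Rational(1, 2))), Mul(2, Pow(Rational(-1, 13), 2)), Mul(2, Pow(-2, 2))), 496)) = Mul(-402, Add(Add(Mul(-8, Pow(Add(Rational(1, 169), 4), Rational(1, 2))), Mul(2, Rational(1, 169)), Mul(2, 4)), 496)) = Mul(-402, Add(Add(Mul(-8, Pow(Rational(677, 169), Rational(1, 2))), Rational(2, 169), 8), 496)) = Mul(-402, Add(Add(Mul(-8, Mul(Rational(1, 13), Pow(677, Rational(1, 2)))), Rational(2, 169), 8), 496)) = Mul(-402, Add(Add(Mul(Rational(-8, 13), Pow(677, Rational(1, 2))), Rational(2, 169), 8), 496)) = Mul(-402, Add(Add(Rational(1354, 169), Mul(Rational(-8, 13), Pow(677, Rational(1, 2)))), 496)) = Mul(-402, Add(Rational(85178, 169), Mul(Rational(-8, 13), Pow(677, Rational(1, 2))))) = Add(Rational(-34241556, 169), Mul(Rational(3216, 13), Pow(677, Rational(1, 2))))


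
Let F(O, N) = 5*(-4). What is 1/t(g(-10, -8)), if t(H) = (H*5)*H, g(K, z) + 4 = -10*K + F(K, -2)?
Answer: 1/28880 ≈ 3.4626e-5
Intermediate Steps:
F(O, N) = -20
g(K, z) = -24 - 10*K (g(K, z) = -4 + (-10*K - 20) = -4 + (-20 - 10*K) = -24 - 10*K)
t(H) = 5*H² (t(H) = (5*H)*H = 5*H²)
1/t(g(-10, -8)) = 1/(5*(-24 - 10*(-10))²) = 1/(5*(-24 + 100)²) = 1/(5*76²) = 1/(5*5776) = 1/28880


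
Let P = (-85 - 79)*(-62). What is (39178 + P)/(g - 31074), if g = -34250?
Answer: -24673/32662 ≈ -0.75540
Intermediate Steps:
P = 10168 (P = -164*(-62) = 10168)
(39178 + P)/(g - 31074) = (39178 + 10168)/(-34250 - 31074) = 49346/(-65324) = 49346*(-1/65324) = -24673/32662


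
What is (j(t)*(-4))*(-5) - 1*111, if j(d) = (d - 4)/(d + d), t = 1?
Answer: -141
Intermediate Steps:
j(d) = (-4 + d)/(2*d) (j(d) = (-4 + d)/((2*d)) = (-4 + d)*(1/(2*d)) = (-4 + d)/(2*d))
(j(t)*(-4))*(-5) - 1*111 = (((1/2)*(-4 + 1)/1)*(-4))*(-5) - 1*111 = (((1/2)*1*(-3))*(-4))*(-5) - 111 = -3/2*(-4)*(-5) - 111 = 6*(-5) - 111 = -30 - 111 = -141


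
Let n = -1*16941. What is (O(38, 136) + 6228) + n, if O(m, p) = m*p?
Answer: -5545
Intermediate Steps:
n = -16941
(O(38, 136) + 6228) + n = (38*136 + 6228) - 16941 = (5168 + 6228) - 16941 = 11396 - 16941 = -5545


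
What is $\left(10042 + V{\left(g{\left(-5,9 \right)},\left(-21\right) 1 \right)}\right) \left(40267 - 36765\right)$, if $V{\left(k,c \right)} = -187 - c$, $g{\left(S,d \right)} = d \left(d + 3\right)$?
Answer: $34585752$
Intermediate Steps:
$g{\left(S,d \right)} = d \left(3 + d\right)$
$\left(10042 + V{\left(g{\left(-5,9 \right)},\left(-21\right) 1 \right)}\right) \left(40267 - 36765\right) = \left(10042 - \left(187 - 21\right)\right) \left(40267 - 36765\right) = \left(10042 - 166\right) 3502 = 9876 \cdot 3502 = 34585752$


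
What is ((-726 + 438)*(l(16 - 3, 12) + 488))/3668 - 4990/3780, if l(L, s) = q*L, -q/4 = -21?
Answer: -6208409/49518 ≈ -125.38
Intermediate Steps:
q = 84 (q = -4*(-21) = 84)
l(L, s) = 84*L
((-726 + 438)*(l(16 - 3, 12) + 488))/3668 - 4990/3780 = ((-726 + 438)*(84*(16 - 3) + 488))/3668 - 4990/3780 = -288*(84*13 + 488)*(1/3668) - 4990*1/3780 = -288*(1092 + 488)*(1/3668) - 499/378 = -288*1580*(1/3668) - 499/378 = -455040*1/3668 - 499/378 = -113760/917 - 499/378 = -6208409/49518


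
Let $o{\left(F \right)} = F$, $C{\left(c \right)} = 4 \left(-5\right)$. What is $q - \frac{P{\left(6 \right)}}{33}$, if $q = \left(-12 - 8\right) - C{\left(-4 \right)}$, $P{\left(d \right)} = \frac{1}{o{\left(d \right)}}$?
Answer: $- \frac{1}{198} \approx -0.0050505$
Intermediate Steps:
$C{\left(c \right)} = -20$
$P{\left(d \right)} = \frac{1}{d}$
$q = 0$ ($q = \left(-12 - 8\right) - -20 = -20 + 20 = 0$)
$q - \frac{P{\left(6 \right)}}{33} = 0 - \frac{1}{6 \cdot 33} = 0 - \frac{1}{6} \cdot \frac{1}{33} = 0 - \frac{1}{198} = - \frac{1}{198}$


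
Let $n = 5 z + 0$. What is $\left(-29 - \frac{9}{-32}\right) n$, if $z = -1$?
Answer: $\frac{4595}{32} \approx 143.59$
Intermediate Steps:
$n = -5$ ($n = 5 \left(-1\right) + 0 = -5 + 0 = -5$)
$\left(-29 - \frac{9}{-32}\right) n = \left(-29 - \frac{9}{-32}\right) \left(-5\right) = \left(-29 - - \frac{9}{32}\right) \left(-5\right) = \left(-29 + \frac{9}{32}\right) \left(-5\right) = \left(- \frac{919}{32}\right) \left(-5\right) = \frac{4595}{32}$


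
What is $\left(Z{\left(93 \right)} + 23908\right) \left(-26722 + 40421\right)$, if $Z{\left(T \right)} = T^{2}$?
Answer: $445998343$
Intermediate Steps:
$\left(Z{\left(93 \right)} + 23908\right) \left(-26722 + 40421\right) = \left(93^{2} + 23908\right) \left(-26722 + 40421\right) = \left(8649 + 23908\right) 13699 = 32557 \cdot 13699 = 445998343$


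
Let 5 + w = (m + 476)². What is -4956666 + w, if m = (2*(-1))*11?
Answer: -4750555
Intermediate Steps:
m = -22 (m = -2*11 = -22)
w = 206111 (w = -5 + (-22 + 476)² = -5 + 454² = -5 + 206116 = 206111)
-4956666 + w = -4956666 + 206111 = -4750555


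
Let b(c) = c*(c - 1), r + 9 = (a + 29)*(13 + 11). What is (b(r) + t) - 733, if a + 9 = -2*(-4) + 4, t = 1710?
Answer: 576299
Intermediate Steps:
a = 3 (a = -9 + (-2*(-4) + 4) = -9 + (8 + 4) = -9 + 12 = 3)
r = 759 (r = -9 + (3 + 29)*(13 + 11) = -9 + 32*24 = -9 + 768 = 759)
b(c) = c*(-1 + c)
(b(r) + t) - 733 = (759*(-1 + 759) + 1710) - 733 = (759*758 + 1710) - 733 = (575322 + 1710) - 733 = 577032 - 733 = 576299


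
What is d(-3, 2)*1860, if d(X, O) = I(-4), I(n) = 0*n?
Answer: 0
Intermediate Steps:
I(n) = 0
d(X, O) = 0
d(-3, 2)*1860 = 0*1860 = 0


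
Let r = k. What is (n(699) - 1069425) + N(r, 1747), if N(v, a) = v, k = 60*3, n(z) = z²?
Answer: -580644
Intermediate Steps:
k = 180
r = 180
(n(699) - 1069425) + N(r, 1747) = (699² - 1069425) + 180 = (488601 - 1069425) + 180 = -580824 + 180 = -580644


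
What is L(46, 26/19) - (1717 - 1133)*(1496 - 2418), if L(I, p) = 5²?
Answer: 538473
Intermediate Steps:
L(I, p) = 25
L(46, 26/19) - (1717 - 1133)*(1496 - 2418) = 25 - (1717 - 1133)*(1496 - 2418) = 25 - 584*(-922) = 25 - 1*(-538448) = 25 + 538448 = 538473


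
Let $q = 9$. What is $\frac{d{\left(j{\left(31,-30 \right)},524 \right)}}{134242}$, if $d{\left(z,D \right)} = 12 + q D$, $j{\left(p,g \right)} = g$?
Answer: $\frac{2364}{67121} \approx 0.03522$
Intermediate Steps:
$d{\left(z,D \right)} = 12 + 9 D$
$\frac{d{\left(j{\left(31,-30 \right)},524 \right)}}{134242} = \frac{12 + 9 \cdot 524}{134242} = \left(12 + 4716\right) \frac{1}{134242} = 4728 \cdot \frac{1}{134242} = \frac{2364}{67121}$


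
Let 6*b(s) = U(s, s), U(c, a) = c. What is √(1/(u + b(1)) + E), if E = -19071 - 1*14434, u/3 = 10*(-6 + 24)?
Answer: I*√351939214459/3241 ≈ 183.04*I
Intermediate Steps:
b(s) = s/6
u = 540 (u = 3*(10*(-6 + 24)) = 3*(10*18) = 3*180 = 540)
E = -33505 (E = -19071 - 14434 = -33505)
√(1/(u + b(1)) + E) = √(1/(540 + (⅙)*1) - 33505) = √(1/(540 + ⅙) - 33505) = √(1/(3241/6) - 33505) = √(6/3241 - 33505) = √(-108589699/3241) = I*√351939214459/3241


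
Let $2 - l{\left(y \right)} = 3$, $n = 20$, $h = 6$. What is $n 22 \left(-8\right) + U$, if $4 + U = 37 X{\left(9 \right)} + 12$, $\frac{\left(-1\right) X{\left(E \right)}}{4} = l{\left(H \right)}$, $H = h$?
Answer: $-3364$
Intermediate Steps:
$H = 6$
$l{\left(y \right)} = -1$ ($l{\left(y \right)} = 2 - 3 = -1$)
$X{\left(E \right)} = 4$ ($X{\left(E \right)} = \left(-4\right) \left(-1\right) = 4$)
$U = 156$ ($U = -4 + \left(37 \cdot 4 + 12\right) = -4 + \left(148 + 12\right) = -4 + 160 = 156$)
$n 22 \left(-8\right) + U = 20 \cdot 22 \left(-8\right) + 156 = 440 \left(-8\right) + 156 = -3520 + 156 = -3364$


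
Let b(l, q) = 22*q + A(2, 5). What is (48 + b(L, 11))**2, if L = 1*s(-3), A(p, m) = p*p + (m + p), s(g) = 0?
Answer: 90601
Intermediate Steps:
A(p, m) = m + p + p**2 (A(p, m) = p**2 + (m + p) = m + p + p**2)
L = 0 (L = 1*0 = 0)
b(l, q) = 11 + 22*q (b(l, q) = 22*q + (5 + 2 + 2**2) = 22*q + (5 + 2 + 4) = 22*q + 11 = 11 + 22*q)
(48 + b(L, 11))**2 = (48 + (11 + 22*11))**2 = (48 + (11 + 242))**2 = (48 + 253)**2 = 301**2 = 90601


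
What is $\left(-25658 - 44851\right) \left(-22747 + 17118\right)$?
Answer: $396895161$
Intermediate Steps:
$\left(-25658 - 44851\right) \left(-22747 + 17118\right) = \left(-70509\right) \left(-5629\right) = 396895161$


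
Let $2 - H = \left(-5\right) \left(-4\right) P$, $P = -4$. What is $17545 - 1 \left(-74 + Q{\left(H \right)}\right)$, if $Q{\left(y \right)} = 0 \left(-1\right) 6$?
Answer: $17619$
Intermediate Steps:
$H = 82$ ($H = 2 - \left(-5\right) \left(-4\right) \left(-4\right) = 2 - 20 \left(-4\right) = 2 - -80 = 2 + 80 = 82$)
$Q{\left(y \right)} = 0$ ($Q{\left(y \right)} = 0 \cdot 6 = 0$)
$17545 - 1 \left(-74 + Q{\left(H \right)}\right) = 17545 - 1 \left(-74 + 0\right) = 17545 - 1 \left(-74\right) = 17545 - -74 = 17545 + 74 = 17619$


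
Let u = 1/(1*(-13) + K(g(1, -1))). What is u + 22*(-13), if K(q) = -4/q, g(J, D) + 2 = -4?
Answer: -10585/37 ≈ -286.08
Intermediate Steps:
g(J, D) = -6 (g(J, D) = -2 - 4 = -6)
u = -3/37 (u = 1/(1*(-13) - 4/(-6)) = 1/(-13 - 4*(-1/6)) = 1/(-13 + 2/3) = 1/(-37/3) = -3/37 ≈ -0.081081)
u + 22*(-13) = -3/37 + 22*(-13) = -3/37 - 286 = -10585/37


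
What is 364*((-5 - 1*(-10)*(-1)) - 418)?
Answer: -157612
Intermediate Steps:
364*((-5 - 1*(-10)*(-1)) - 418) = 364*((-5 - (-10)*(-1)) - 418) = 364*((-5 - 1*10) - 418) = 364*((-5 - 10) - 418) = 364*(-15 - 418) = 364*(-433) = -157612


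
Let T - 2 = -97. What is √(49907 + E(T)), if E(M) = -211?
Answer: 4*√3106 ≈ 222.93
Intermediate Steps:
T = -95 (T = 2 - 97 = -95)
√(49907 + E(T)) = √(49907 - 211) = √49696 = 4*√3106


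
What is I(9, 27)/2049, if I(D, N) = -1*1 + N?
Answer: 26/2049 ≈ 0.012689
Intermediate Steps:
I(D, N) = -1 + N
I(9, 27)/2049 = (-1 + 27)/2049 = 26*(1/2049) = 26/2049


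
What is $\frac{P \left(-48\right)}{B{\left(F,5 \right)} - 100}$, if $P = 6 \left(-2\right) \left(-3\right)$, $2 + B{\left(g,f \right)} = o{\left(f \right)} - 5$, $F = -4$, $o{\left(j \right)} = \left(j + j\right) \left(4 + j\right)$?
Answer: $\frac{1728}{17} \approx 101.65$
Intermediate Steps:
$o{\left(j \right)} = 2 j \left(4 + j\right)$
$B{\left(g,f \right)} = -7 + 2 f \left(4 + f\right)$ ($B{\left(g,f \right)} = -2 + \left(2 f \left(4 + f\right) - 5\right) = -2 + \left(-5 + 2 f \left(4 + f\right)\right) = -7 + 2 f \left(4 + f\right)$)
$P = 36$ ($P = \left(-12\right) \left(-3\right) = 36$)
$\frac{P \left(-48\right)}{B{\left(F,5 \right)} - 100} = \frac{36 \left(-48\right)}{\left(-7 + 2 \cdot 5 \left(4 + 5\right)\right) - 100} = - \frac{1728}{\left(-7 + 2 \cdot 5 \cdot 9\right) - 100} = - \frac{1728}{\left(-7 + 90\right) - 100} = - \frac{1728}{83 - 100} = - \frac{1728}{-17} = \left(-1728\right) \left(- \frac{1}{17}\right) = \frac{1728}{17}$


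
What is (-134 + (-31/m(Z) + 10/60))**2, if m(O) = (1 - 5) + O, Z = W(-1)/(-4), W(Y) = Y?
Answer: 14190289/900 ≈ 15767.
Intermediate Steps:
Z = 1/4 (Z = -1/(-4) = -1*(-1/4) = 1/4 ≈ 0.25000)
m(O) = -4 + O
(-134 + (-31/m(Z) + 10/60))**2 = (-134 + (-31/(-4 + 1/4) + 10/60))**2 = (-134 + (-31/(-15/4) + 10*(1/60)))**2 = (-134 + (-31*(-4/15) + 1/6))**2 = (-134 + (124/15 + 1/6))**2 = (-134 + 253/30)**2 = (-3767/30)**2 = 14190289/900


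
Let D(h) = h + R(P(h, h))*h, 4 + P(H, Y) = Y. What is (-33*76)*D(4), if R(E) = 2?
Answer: -30096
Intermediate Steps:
P(H, Y) = -4 + Y
D(h) = 3*h (D(h) = h + 2*h = 3*h)
(-33*76)*D(4) = (-33*76)*(3*4) = -2508*12 = -30096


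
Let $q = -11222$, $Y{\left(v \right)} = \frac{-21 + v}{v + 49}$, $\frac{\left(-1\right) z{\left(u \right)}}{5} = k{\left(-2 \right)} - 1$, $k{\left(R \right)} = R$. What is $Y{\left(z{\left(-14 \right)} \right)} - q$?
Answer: $\frac{359101}{32} \approx 11222.0$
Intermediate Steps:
$z{\left(u \right)} = 15$ ($z{\left(u \right)} = - 5 \left(-2 - 1\right) = \left(-5\right) \left(-3\right) = 15$)
$Y{\left(v \right)} = \frac{-21 + v}{49 + v}$
$Y{\left(z{\left(-14 \right)} \right)} - q = \frac{-21 + 15}{49 + 15} - -11222 = \frac{1}{64} \left(-6\right) + 11222 = - \frac{3}{32} + 11222 = \frac{359101}{32}$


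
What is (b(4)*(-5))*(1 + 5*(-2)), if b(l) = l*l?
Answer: 720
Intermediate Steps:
b(l) = l²
(b(4)*(-5))*(1 + 5*(-2)) = (4²*(-5))*(1 + 5*(-2)) = (16*(-5))*(1 - 10) = -80*(-9) = 720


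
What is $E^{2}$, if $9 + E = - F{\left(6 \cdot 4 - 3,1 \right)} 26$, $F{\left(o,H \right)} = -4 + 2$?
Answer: $1849$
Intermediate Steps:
$F{\left(o,H \right)} = -2$
$E = 43$ ($E = -9 - \left(-2\right) 26 = -9 - -52 = -9 + 52 = 43$)
$E^{2} = 43^{2} = 1849$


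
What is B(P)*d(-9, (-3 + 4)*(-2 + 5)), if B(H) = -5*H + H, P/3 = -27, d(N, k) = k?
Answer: 972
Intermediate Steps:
P = -81 (P = 3*(-27) = -81)
B(H) = -4*H
B(P)*d(-9, (-3 + 4)*(-2 + 5)) = (-4*(-81))*((-3 + 4)*(-2 + 5)) = 324*(1*3) = 324*3 = 972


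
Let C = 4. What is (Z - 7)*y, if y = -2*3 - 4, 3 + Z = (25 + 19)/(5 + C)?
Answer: 460/9 ≈ 51.111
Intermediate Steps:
Z = 17/9 (Z = -3 + (25 + 19)/(5 + 4) = -3 + 44/9 = 17/9 ≈ 1.8889)
y = -10 (y = -6 - 4 = -10)
(Z - 7)*y = (17/9 - 7)*(-10) = -46/9*(-10) = 460/9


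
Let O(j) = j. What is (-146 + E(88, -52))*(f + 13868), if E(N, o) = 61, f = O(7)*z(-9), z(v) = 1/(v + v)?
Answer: -21217445/18 ≈ -1.1787e+6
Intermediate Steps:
z(v) = 1/(2*v)
f = -7/18 (f = 7*((½)/(-9)) = 7*((½)*(-⅑)) = 7*(-1/18) = -7/18 ≈ -0.38889)
(-146 + E(88, -52))*(f + 13868) = (-146 + 61)*(-7/18 + 13868) = -85*249617/18 = -21217445/18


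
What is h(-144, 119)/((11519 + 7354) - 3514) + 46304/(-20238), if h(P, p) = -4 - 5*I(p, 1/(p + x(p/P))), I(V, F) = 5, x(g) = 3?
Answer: -355885019/155417721 ≈ -2.2899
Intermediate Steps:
h(P, p) = -29 (h(P, p) = -4 - 5*5 = -4 - 25 = -29)
h(-144, 119)/((11519 + 7354) - 3514) + 46304/(-20238) = -29/((11519 + 7354) - 3514) + 46304/(-20238) = -29/(18873 - 3514) + 46304*(-1/20238) = -29/15359 - 23152/10119 = -355885019/155417721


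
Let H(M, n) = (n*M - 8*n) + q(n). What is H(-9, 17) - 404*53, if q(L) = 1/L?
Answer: -368916/17 ≈ -21701.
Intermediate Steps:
H(M, n) = 1/n - 8*n + M*n (H(M, n) = (n*M - 8*n) + 1/n = (M*n - 8*n) + 1/n = (-8*n + M*n) + 1/n = 1/n - 8*n + M*n)
H(-9, 17) - 404*53 = (1 + 17**2*(-8 - 9))/17 - 404*53 = (1 + 289*(-17))/17 - 21412 = (1 - 4913)/17 - 21412 = (1/17)*(-4912) - 21412 = -4912/17 - 21412 = -368916/17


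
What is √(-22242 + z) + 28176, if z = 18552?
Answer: 28176 + 3*I*√410 ≈ 28176.0 + 60.745*I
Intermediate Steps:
√(-22242 + z) + 28176 = √(-22242 + 18552) + 28176 = √(-3690) + 28176 = 3*I*√410 + 28176 = 28176 + 3*I*√410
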